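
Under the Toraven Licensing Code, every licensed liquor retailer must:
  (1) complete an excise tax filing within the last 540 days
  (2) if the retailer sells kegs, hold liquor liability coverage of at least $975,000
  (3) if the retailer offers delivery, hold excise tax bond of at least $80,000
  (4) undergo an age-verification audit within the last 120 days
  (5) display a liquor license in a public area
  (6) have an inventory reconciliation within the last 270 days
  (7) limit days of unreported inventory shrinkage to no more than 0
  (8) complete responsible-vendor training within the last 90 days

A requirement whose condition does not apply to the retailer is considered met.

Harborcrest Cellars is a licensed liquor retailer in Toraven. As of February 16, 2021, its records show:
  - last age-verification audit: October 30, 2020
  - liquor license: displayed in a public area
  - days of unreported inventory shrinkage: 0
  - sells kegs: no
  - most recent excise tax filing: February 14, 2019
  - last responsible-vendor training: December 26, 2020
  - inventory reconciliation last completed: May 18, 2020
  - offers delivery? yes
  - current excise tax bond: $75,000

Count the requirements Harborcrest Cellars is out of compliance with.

3

1. excise tax filing 733 days ago vs limit 540 → not met
2. condition 'sells kegs' does not hold → requirement n/a → met
3. condition 'offers delivery' holds; excise tax bond $75,000 < $80,000 → not met
4. age-verification audit 109 days ago vs limit 120 → met
5. liquor license present → met
6. inventory reconciliation 274 days ago vs limit 270 → not met
7. days of unreported inventory shrinkage 0 ≤ 0 → met
8. responsible-vendor training 52 days ago vs limit 90 → met
Not met: 3 of 8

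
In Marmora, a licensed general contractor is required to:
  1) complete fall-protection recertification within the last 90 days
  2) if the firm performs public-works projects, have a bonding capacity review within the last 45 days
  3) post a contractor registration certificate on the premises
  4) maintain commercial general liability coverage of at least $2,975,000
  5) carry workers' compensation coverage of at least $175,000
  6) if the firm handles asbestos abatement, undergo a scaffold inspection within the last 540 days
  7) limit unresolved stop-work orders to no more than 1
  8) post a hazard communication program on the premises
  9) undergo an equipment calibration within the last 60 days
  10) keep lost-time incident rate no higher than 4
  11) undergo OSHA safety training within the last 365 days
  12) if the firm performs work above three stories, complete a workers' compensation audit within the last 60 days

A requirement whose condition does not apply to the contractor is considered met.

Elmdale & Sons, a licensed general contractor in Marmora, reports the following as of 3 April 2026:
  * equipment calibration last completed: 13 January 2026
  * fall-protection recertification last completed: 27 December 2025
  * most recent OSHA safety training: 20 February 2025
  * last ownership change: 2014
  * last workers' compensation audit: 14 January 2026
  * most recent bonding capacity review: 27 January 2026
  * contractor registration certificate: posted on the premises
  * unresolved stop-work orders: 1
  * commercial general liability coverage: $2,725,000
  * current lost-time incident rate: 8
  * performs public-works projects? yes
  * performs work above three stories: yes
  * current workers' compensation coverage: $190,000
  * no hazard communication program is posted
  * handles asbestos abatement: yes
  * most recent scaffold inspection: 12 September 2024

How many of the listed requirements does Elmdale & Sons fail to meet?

1. fall-protection recertification 97 days ago vs limit 90 → not met
2. condition 'performs public-works projects' holds; bonding capacity review 66 days ago vs limit 45 → not met
3. contractor registration certificate present → met
4. commercial general liability coverage $2,725,000 < $2,975,000 → not met
5. workers' compensation coverage $190,000 ≥ $175,000 → met
6. condition 'handles asbestos abatement' holds; scaffold inspection 568 days ago vs limit 540 → not met
7. unresolved stop-work orders 1 ≤ 1 → met
8. hazard communication program absent → not met
9. equipment calibration 80 days ago vs limit 60 → not met
10. lost-time incident rate 8 > 4 → not met
11. OSHA safety training 407 days ago vs limit 365 → not met
12. condition 'performs work above three stories' holds; workers' compensation audit 79 days ago vs limit 60 → not met
Not met: 9 of 12

9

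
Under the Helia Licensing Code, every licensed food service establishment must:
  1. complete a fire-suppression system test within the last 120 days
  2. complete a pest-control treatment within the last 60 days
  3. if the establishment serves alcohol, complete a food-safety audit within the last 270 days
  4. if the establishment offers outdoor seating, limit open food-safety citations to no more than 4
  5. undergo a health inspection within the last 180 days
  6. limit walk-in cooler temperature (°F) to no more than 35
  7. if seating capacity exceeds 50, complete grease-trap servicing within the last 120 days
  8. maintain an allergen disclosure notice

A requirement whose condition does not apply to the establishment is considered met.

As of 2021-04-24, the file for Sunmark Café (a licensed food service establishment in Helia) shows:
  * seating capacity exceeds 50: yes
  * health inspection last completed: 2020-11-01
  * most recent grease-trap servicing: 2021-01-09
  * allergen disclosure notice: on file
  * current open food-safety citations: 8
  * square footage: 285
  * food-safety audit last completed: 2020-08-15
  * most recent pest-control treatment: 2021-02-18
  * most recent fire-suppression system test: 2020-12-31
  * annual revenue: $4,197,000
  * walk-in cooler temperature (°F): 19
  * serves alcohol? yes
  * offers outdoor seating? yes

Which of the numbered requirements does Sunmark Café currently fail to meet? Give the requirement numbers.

1. fire-suppression system test 114 days ago vs limit 120 → met
2. pest-control treatment 65 days ago vs limit 60 → not met
3. condition 'serves alcohol' holds; food-safety audit 252 days ago vs limit 270 → met
4. condition 'offers outdoor seating' holds; open food-safety citations 8 > 4 → not met
5. health inspection 174 days ago vs limit 180 → met
6. walk-in cooler temperature (°F) 19 ≤ 35 → met
7. condition 'seating capacity exceeds 50' holds; grease-trap servicing 105 days ago vs limit 120 → met
8. allergen disclosure notice present → met
Not met: 2, 4

2, 4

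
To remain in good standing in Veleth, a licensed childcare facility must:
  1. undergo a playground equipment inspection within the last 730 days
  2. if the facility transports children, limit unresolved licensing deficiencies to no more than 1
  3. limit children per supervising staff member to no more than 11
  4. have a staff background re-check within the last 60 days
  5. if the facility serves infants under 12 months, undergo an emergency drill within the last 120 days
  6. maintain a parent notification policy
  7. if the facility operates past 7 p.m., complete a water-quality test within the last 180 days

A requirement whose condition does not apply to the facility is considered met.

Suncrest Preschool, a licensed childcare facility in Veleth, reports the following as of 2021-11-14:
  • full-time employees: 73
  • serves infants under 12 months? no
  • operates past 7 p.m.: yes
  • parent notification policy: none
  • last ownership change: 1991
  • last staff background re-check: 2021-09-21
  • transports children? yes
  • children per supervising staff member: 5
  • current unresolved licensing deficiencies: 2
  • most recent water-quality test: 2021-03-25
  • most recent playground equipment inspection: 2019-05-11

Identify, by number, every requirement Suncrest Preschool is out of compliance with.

1. playground equipment inspection 918 days ago vs limit 730 → not met
2. condition 'transports children' holds; unresolved licensing deficiencies 2 > 1 → not met
3. children per supervising staff member 5 ≤ 11 → met
4. staff background re-check 54 days ago vs limit 60 → met
5. condition 'serves infants under 12 months' does not hold → requirement n/a → met
6. parent notification policy absent → not met
7. condition 'operates past 7 p.m.' holds; water-quality test 234 days ago vs limit 180 → not met
Not met: 1, 2, 6, 7

1, 2, 6, 7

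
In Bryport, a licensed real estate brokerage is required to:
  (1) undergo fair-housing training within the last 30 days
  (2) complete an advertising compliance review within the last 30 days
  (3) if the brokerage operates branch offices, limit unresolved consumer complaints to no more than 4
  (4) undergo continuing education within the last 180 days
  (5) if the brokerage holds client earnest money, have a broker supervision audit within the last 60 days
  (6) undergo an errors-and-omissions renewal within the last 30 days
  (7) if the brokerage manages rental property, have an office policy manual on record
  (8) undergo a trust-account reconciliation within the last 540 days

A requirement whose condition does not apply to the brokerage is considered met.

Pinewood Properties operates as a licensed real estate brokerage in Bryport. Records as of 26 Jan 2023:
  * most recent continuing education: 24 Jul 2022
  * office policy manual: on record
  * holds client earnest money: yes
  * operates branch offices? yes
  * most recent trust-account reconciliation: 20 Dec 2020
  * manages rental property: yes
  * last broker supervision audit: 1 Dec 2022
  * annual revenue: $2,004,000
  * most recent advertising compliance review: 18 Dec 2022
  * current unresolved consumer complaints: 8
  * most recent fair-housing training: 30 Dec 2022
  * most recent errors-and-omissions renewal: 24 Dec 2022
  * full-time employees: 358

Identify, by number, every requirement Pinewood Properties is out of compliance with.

2, 3, 4, 6, 8

1. fair-housing training 27 days ago vs limit 30 → met
2. advertising compliance review 39 days ago vs limit 30 → not met
3. condition 'operates branch offices' holds; unresolved consumer complaints 8 > 4 → not met
4. continuing education 186 days ago vs limit 180 → not met
5. condition 'holds client earnest money' holds; broker supervision audit 56 days ago vs limit 60 → met
6. errors-and-omissions renewal 33 days ago vs limit 30 → not met
7. condition 'manages rental property' holds; office policy manual present → met
8. trust-account reconciliation 767 days ago vs limit 540 → not met
Not met: 2, 3, 4, 6, 8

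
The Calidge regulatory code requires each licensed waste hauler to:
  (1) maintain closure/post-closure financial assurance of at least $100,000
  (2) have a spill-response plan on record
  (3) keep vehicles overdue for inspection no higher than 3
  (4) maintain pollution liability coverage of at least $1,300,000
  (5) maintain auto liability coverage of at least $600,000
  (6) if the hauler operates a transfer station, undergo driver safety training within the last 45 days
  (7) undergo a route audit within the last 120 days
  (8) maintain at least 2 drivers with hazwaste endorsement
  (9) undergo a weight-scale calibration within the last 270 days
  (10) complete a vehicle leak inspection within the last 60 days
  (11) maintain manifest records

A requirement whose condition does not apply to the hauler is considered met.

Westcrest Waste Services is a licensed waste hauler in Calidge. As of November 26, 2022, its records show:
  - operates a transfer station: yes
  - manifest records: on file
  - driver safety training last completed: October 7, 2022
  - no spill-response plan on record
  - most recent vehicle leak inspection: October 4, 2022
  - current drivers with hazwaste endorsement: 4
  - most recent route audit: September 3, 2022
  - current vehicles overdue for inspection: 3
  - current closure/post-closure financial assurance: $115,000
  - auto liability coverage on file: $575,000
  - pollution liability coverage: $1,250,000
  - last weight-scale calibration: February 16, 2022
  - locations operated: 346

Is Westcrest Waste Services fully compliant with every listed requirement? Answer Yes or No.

1. closure/post-closure financial assurance $115,000 ≥ $100,000 → met
2. spill-response plan absent → not met
3. vehicles overdue for inspection 3 ≤ 3 → met
4. pollution liability coverage $1,250,000 < $1,300,000 → not met
5. auto liability coverage $575,000 < $600,000 → not met
6. condition 'operates a transfer station' holds; driver safety training 50 days ago vs limit 45 → not met
7. route audit 84 days ago vs limit 120 → met
8. drivers with hazwaste endorsement 4 ≥ 2 → met
9. weight-scale calibration 283 days ago vs limit 270 → not met
10. vehicle leak inspection 53 days ago vs limit 60 → met
11. manifest records present → met
Not met: 2, 4, 5, 6, 9

No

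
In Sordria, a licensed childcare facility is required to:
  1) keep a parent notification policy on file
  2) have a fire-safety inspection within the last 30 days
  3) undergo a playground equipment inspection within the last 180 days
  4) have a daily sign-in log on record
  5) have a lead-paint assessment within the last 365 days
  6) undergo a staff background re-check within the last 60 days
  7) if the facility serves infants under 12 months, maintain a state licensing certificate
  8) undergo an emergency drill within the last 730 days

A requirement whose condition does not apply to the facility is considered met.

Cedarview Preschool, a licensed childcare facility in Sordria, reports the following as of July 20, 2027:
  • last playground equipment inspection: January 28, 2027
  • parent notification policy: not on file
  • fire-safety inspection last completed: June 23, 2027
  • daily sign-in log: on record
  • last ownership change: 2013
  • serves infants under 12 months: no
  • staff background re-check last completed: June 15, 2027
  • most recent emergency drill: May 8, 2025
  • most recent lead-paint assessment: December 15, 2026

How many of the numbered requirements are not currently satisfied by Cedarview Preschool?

1. parent notification policy absent → not met
2. fire-safety inspection 27 days ago vs limit 30 → met
3. playground equipment inspection 173 days ago vs limit 180 → met
4. daily sign-in log present → met
5. lead-paint assessment 217 days ago vs limit 365 → met
6. staff background re-check 35 days ago vs limit 60 → met
7. condition 'serves infants under 12 months' does not hold → requirement n/a → met
8. emergency drill 803 days ago vs limit 730 → not met
Not met: 2 of 8

2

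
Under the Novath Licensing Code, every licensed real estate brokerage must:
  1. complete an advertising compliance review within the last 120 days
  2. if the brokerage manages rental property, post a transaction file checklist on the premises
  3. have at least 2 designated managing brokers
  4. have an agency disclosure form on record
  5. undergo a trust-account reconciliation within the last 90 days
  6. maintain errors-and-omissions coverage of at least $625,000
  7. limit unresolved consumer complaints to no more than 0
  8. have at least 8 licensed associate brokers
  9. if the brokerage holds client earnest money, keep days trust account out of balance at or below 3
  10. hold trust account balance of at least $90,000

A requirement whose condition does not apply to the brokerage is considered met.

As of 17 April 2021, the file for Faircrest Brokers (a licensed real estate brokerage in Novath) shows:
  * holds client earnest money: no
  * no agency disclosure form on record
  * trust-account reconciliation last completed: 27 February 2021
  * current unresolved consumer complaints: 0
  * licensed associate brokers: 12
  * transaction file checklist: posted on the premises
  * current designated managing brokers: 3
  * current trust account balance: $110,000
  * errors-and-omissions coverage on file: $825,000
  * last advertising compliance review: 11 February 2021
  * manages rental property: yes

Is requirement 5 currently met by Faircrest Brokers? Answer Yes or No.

Yes

5. trust-account reconciliation 49 days ago vs limit 90 → met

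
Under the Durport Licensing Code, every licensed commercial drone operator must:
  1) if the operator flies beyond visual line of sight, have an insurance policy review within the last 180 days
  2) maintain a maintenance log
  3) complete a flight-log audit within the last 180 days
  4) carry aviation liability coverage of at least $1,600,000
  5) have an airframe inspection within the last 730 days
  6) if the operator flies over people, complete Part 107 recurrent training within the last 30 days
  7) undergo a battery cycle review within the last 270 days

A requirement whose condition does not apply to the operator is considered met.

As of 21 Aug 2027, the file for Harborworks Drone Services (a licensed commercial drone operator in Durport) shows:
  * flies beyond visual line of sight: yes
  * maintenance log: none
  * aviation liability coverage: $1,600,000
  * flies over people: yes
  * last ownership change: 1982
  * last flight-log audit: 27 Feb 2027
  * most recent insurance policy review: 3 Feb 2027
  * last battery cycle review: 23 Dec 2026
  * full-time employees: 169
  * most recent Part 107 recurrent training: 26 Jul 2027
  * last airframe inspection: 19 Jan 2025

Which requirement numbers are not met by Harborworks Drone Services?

1. condition 'flies beyond visual line of sight' holds; insurance policy review 199 days ago vs limit 180 → not met
2. maintenance log absent → not met
3. flight-log audit 175 days ago vs limit 180 → met
4. aviation liability coverage $1,600,000 ≥ $1,600,000 → met
5. airframe inspection 944 days ago vs limit 730 → not met
6. condition 'flies over people' holds; Part 107 recurrent training 26 days ago vs limit 30 → met
7. battery cycle review 241 days ago vs limit 270 → met
Not met: 1, 2, 5

1, 2, 5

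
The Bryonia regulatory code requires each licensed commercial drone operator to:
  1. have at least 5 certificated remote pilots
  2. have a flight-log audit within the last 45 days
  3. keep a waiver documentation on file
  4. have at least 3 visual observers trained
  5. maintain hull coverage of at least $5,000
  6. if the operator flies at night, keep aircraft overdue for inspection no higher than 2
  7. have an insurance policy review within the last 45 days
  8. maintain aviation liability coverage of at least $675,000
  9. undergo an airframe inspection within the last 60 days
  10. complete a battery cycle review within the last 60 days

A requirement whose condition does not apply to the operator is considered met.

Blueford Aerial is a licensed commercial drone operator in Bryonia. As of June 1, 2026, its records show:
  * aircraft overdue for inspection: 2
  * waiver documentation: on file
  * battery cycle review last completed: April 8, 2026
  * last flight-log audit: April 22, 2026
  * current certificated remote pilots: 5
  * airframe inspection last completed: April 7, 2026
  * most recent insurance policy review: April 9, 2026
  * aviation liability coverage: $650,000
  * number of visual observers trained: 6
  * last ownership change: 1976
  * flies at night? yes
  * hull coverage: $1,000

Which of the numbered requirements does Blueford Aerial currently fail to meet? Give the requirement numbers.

5, 7, 8

1. certificated remote pilots 5 ≥ 5 → met
2. flight-log audit 40 days ago vs limit 45 → met
3. waiver documentation present → met
4. visual observers trained 6 ≥ 3 → met
5. hull coverage $1,000 < $5,000 → not met
6. condition 'flies at night' holds; aircraft overdue for inspection 2 ≤ 2 → met
7. insurance policy review 53 days ago vs limit 45 → not met
8. aviation liability coverage $650,000 < $675,000 → not met
9. airframe inspection 55 days ago vs limit 60 → met
10. battery cycle review 54 days ago vs limit 60 → met
Not met: 5, 7, 8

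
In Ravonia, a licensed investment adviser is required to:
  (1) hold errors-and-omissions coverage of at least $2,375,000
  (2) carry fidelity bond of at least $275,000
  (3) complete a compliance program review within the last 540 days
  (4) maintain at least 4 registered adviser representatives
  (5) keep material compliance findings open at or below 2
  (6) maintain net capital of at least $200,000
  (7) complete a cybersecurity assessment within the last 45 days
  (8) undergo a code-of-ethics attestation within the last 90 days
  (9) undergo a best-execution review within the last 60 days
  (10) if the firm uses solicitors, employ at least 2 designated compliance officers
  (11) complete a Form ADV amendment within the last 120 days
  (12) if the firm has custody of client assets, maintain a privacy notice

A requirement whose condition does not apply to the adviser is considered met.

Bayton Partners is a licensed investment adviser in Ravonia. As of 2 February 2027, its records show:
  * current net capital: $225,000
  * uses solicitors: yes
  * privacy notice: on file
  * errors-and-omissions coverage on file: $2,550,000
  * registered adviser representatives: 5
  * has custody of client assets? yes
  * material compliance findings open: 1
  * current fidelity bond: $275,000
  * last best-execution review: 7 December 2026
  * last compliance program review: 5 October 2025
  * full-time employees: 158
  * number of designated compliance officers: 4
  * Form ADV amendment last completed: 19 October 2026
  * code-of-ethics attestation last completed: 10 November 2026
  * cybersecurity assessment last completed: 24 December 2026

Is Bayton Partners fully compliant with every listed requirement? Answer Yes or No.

1. errors-and-omissions coverage $2,550,000 ≥ $2,375,000 → met
2. fidelity bond $275,000 ≥ $275,000 → met
3. compliance program review 485 days ago vs limit 540 → met
4. registered adviser representatives 5 ≥ 4 → met
5. material compliance findings open 1 ≤ 2 → met
6. net capital $225,000 ≥ $200,000 → met
7. cybersecurity assessment 40 days ago vs limit 45 → met
8. code-of-ethics attestation 84 days ago vs limit 90 → met
9. best-execution review 57 days ago vs limit 60 → met
10. condition 'uses solicitors' holds; designated compliance officers 4 ≥ 2 → met
11. Form ADV amendment 106 days ago vs limit 120 → met
12. condition 'has custody of client assets' holds; privacy notice present → met
All met.

Yes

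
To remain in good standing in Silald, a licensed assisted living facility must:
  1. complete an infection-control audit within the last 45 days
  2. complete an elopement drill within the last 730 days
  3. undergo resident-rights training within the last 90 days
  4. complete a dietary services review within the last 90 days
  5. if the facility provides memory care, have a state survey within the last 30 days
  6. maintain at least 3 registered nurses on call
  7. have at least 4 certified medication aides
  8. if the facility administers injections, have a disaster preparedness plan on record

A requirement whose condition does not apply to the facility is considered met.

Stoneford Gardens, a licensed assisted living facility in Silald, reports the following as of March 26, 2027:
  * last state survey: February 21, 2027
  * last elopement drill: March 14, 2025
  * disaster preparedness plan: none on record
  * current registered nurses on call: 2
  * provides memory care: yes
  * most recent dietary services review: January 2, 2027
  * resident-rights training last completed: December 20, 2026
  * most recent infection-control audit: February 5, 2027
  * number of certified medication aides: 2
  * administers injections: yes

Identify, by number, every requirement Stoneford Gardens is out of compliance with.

1. infection-control audit 49 days ago vs limit 45 → not met
2. elopement drill 742 days ago vs limit 730 → not met
3. resident-rights training 96 days ago vs limit 90 → not met
4. dietary services review 83 days ago vs limit 90 → met
5. condition 'provides memory care' holds; state survey 33 days ago vs limit 30 → not met
6. registered nurses on call 2 < 3 → not met
7. certified medication aides 2 < 4 → not met
8. condition 'administers injections' holds; disaster preparedness plan absent → not met
Not met: 1, 2, 3, 5, 6, 7, 8

1, 2, 3, 5, 6, 7, 8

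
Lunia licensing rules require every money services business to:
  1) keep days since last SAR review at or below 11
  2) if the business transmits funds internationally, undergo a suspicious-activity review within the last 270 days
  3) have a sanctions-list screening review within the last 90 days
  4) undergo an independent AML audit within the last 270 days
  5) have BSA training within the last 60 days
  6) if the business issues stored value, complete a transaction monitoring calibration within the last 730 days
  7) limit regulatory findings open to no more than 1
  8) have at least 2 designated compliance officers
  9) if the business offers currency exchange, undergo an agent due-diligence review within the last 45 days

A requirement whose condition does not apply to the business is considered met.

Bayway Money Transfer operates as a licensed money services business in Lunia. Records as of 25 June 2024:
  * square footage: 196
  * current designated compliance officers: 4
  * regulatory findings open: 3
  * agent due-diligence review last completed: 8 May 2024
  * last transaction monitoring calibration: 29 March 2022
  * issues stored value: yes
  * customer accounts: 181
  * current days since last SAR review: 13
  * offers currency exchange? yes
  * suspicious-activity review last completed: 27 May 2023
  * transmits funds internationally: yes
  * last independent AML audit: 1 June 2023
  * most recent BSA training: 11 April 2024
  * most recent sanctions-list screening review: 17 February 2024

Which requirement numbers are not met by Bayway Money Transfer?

1. days since last SAR review 13 > 11 → not met
2. condition 'transmits funds internationally' holds; suspicious-activity review 395 days ago vs limit 270 → not met
3. sanctions-list screening review 129 days ago vs limit 90 → not met
4. independent AML audit 390 days ago vs limit 270 → not met
5. BSA training 75 days ago vs limit 60 → not met
6. condition 'issues stored value' holds; transaction monitoring calibration 819 days ago vs limit 730 → not met
7. regulatory findings open 3 > 1 → not met
8. designated compliance officers 4 ≥ 2 → met
9. condition 'offers currency exchange' holds; agent due-diligence review 48 days ago vs limit 45 → not met
Not met: 1, 2, 3, 4, 5, 6, 7, 9

1, 2, 3, 4, 5, 6, 7, 9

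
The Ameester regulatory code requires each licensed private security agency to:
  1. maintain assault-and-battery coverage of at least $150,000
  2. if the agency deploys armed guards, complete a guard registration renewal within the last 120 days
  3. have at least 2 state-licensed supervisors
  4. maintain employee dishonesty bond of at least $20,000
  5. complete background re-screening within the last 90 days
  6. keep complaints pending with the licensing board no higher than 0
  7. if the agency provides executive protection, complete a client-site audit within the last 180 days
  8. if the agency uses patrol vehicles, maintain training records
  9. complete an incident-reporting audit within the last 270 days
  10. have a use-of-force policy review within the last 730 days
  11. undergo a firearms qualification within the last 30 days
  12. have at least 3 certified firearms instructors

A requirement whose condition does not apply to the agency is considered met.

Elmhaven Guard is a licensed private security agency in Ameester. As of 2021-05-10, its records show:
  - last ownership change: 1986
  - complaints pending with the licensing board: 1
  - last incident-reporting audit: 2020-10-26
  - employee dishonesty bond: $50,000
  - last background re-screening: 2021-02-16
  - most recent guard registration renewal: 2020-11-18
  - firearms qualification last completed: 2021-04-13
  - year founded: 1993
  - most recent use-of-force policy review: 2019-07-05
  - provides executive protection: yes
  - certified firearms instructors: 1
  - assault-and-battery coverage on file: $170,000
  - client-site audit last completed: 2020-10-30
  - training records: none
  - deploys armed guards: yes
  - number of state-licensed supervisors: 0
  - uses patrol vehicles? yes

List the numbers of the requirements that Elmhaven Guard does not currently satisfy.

1. assault-and-battery coverage $170,000 ≥ $150,000 → met
2. condition 'deploys armed guards' holds; guard registration renewal 173 days ago vs limit 120 → not met
3. state-licensed supervisors 0 < 2 → not met
4. employee dishonesty bond $50,000 ≥ $20,000 → met
5. background re-screening 83 days ago vs limit 90 → met
6. complaints pending with the licensing board 1 > 0 → not met
7. condition 'provides executive protection' holds; client-site audit 192 days ago vs limit 180 → not met
8. condition 'uses patrol vehicles' holds; training records absent → not met
9. incident-reporting audit 196 days ago vs limit 270 → met
10. use-of-force policy review 675 days ago vs limit 730 → met
11. firearms qualification 27 days ago vs limit 30 → met
12. certified firearms instructors 1 < 3 → not met
Not met: 2, 3, 6, 7, 8, 12

2, 3, 6, 7, 8, 12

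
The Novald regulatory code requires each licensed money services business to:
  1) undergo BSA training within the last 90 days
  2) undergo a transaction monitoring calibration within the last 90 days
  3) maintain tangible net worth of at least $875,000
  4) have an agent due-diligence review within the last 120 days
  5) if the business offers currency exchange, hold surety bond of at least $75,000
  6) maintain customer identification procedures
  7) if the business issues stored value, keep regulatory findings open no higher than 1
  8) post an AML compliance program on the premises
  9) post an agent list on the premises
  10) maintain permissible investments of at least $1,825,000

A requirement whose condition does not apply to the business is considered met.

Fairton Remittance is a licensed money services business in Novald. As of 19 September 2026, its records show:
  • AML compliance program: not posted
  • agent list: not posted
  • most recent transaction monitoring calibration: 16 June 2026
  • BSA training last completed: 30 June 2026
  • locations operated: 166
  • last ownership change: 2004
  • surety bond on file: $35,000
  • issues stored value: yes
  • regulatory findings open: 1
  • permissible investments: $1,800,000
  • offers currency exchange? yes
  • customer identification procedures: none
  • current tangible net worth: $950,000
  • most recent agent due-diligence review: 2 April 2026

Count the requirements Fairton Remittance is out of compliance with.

1. BSA training 81 days ago vs limit 90 → met
2. transaction monitoring calibration 95 days ago vs limit 90 → not met
3. tangible net worth $950,000 ≥ $875,000 → met
4. agent due-diligence review 170 days ago vs limit 120 → not met
5. condition 'offers currency exchange' holds; surety bond $35,000 < $75,000 → not met
6. customer identification procedures absent → not met
7. condition 'issues stored value' holds; regulatory findings open 1 ≤ 1 → met
8. AML compliance program absent → not met
9. agent list absent → not met
10. permissible investments $1,800,000 < $1,825,000 → not met
Not met: 7 of 10

7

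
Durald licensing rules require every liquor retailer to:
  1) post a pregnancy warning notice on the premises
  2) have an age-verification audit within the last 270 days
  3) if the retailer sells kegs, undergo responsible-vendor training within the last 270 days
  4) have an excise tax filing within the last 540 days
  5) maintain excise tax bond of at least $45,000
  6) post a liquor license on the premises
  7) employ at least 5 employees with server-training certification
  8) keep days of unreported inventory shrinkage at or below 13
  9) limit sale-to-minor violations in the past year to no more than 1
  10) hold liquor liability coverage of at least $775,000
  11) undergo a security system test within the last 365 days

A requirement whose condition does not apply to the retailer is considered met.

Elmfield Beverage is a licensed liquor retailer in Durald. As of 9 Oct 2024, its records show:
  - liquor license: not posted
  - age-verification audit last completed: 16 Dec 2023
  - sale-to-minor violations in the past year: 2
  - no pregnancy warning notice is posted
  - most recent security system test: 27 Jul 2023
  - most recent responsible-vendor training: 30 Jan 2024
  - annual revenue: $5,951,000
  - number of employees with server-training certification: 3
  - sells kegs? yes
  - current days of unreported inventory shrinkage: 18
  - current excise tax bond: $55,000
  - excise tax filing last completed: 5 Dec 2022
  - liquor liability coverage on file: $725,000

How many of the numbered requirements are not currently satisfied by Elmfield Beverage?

1. pregnancy warning notice absent → not met
2. age-verification audit 298 days ago vs limit 270 → not met
3. condition 'sells kegs' holds; responsible-vendor training 253 days ago vs limit 270 → met
4. excise tax filing 674 days ago vs limit 540 → not met
5. excise tax bond $55,000 ≥ $45,000 → met
6. liquor license absent → not met
7. employees with server-training certification 3 < 5 → not met
8. days of unreported inventory shrinkage 18 > 13 → not met
9. sale-to-minor violations in the past year 2 > 1 → not met
10. liquor liability coverage $725,000 < $775,000 → not met
11. security system test 440 days ago vs limit 365 → not met
Not met: 9 of 11

9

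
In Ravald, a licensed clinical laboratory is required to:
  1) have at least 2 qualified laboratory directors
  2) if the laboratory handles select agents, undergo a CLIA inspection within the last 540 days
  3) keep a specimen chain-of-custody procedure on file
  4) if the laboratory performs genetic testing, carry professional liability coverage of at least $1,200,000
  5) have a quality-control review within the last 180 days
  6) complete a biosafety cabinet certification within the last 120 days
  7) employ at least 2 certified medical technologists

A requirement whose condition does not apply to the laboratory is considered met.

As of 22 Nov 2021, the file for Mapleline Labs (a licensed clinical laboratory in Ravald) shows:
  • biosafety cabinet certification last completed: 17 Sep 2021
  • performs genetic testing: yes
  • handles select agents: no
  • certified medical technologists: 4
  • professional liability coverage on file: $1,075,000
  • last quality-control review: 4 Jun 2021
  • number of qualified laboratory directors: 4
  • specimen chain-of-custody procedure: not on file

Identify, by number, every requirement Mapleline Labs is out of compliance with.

1. qualified laboratory directors 4 ≥ 2 → met
2. condition 'handles select agents' does not hold → requirement n/a → met
3. specimen chain-of-custody procedure absent → not met
4. condition 'performs genetic testing' holds; professional liability coverage $1,075,000 < $1,200,000 → not met
5. quality-control review 171 days ago vs limit 180 → met
6. biosafety cabinet certification 66 days ago vs limit 120 → met
7. certified medical technologists 4 ≥ 2 → met
Not met: 3, 4

3, 4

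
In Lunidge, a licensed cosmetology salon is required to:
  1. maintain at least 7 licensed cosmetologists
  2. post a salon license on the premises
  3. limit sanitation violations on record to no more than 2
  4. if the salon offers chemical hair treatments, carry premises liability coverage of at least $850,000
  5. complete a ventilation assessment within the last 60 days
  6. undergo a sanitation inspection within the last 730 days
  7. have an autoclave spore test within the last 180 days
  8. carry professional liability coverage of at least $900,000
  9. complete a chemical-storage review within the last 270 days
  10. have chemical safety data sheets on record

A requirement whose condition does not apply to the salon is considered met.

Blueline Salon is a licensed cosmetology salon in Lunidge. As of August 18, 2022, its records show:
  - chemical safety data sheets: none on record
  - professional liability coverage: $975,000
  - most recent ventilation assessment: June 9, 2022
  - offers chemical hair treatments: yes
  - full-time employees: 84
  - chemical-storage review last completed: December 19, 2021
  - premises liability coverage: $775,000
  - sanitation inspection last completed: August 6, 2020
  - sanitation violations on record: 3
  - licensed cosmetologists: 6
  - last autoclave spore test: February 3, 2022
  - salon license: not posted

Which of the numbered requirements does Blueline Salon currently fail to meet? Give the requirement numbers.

1. licensed cosmetologists 6 < 7 → not met
2. salon license absent → not met
3. sanitation violations on record 3 > 2 → not met
4. condition 'offers chemical hair treatments' holds; premises liability coverage $775,000 < $850,000 → not met
5. ventilation assessment 70 days ago vs limit 60 → not met
6. sanitation inspection 742 days ago vs limit 730 → not met
7. autoclave spore test 196 days ago vs limit 180 → not met
8. professional liability coverage $975,000 ≥ $900,000 → met
9. chemical-storage review 242 days ago vs limit 270 → met
10. chemical safety data sheets absent → not met
Not met: 1, 2, 3, 4, 5, 6, 7, 10

1, 2, 3, 4, 5, 6, 7, 10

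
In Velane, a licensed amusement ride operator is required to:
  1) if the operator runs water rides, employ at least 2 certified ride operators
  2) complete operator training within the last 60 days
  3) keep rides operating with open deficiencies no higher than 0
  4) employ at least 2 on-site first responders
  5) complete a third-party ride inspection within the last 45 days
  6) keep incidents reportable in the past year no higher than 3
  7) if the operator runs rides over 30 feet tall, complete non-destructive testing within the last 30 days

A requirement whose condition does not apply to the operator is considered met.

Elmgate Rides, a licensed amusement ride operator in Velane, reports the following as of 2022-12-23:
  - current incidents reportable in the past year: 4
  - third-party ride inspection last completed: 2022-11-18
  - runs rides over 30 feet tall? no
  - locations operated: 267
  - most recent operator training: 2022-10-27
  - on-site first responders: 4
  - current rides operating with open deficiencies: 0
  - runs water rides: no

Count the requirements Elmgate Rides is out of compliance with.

1

1. condition 'runs water rides' does not hold → requirement n/a → met
2. operator training 57 days ago vs limit 60 → met
3. rides operating with open deficiencies 0 ≤ 0 → met
4. on-site first responders 4 ≥ 2 → met
5. third-party ride inspection 35 days ago vs limit 45 → met
6. incidents reportable in the past year 4 > 3 → not met
7. condition 'runs rides over 30 feet tall' does not hold → requirement n/a → met
Not met: 1 of 7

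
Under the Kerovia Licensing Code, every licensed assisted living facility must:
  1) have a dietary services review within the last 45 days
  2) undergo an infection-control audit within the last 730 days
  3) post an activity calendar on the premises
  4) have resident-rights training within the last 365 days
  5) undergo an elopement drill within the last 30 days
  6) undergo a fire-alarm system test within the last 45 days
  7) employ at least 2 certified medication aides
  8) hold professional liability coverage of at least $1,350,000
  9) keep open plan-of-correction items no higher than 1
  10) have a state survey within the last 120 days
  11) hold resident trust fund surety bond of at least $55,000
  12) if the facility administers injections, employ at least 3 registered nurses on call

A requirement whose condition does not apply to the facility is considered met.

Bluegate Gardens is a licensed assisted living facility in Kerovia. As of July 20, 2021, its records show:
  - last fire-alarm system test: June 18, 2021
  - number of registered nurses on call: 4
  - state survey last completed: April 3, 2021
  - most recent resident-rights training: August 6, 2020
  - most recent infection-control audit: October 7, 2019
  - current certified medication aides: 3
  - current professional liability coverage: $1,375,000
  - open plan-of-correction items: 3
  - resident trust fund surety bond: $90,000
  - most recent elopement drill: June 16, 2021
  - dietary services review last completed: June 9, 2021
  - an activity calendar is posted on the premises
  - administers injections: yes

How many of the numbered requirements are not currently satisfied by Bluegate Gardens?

1. dietary services review 41 days ago vs limit 45 → met
2. infection-control audit 652 days ago vs limit 730 → met
3. activity calendar present → met
4. resident-rights training 348 days ago vs limit 365 → met
5. elopement drill 34 days ago vs limit 30 → not met
6. fire-alarm system test 32 days ago vs limit 45 → met
7. certified medication aides 3 ≥ 2 → met
8. professional liability coverage $1,375,000 ≥ $1,350,000 → met
9. open plan-of-correction items 3 > 1 → not met
10. state survey 108 days ago vs limit 120 → met
11. resident trust fund surety bond $90,000 ≥ $55,000 → met
12. condition 'administers injections' holds; registered nurses on call 4 ≥ 3 → met
Not met: 2 of 12

2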